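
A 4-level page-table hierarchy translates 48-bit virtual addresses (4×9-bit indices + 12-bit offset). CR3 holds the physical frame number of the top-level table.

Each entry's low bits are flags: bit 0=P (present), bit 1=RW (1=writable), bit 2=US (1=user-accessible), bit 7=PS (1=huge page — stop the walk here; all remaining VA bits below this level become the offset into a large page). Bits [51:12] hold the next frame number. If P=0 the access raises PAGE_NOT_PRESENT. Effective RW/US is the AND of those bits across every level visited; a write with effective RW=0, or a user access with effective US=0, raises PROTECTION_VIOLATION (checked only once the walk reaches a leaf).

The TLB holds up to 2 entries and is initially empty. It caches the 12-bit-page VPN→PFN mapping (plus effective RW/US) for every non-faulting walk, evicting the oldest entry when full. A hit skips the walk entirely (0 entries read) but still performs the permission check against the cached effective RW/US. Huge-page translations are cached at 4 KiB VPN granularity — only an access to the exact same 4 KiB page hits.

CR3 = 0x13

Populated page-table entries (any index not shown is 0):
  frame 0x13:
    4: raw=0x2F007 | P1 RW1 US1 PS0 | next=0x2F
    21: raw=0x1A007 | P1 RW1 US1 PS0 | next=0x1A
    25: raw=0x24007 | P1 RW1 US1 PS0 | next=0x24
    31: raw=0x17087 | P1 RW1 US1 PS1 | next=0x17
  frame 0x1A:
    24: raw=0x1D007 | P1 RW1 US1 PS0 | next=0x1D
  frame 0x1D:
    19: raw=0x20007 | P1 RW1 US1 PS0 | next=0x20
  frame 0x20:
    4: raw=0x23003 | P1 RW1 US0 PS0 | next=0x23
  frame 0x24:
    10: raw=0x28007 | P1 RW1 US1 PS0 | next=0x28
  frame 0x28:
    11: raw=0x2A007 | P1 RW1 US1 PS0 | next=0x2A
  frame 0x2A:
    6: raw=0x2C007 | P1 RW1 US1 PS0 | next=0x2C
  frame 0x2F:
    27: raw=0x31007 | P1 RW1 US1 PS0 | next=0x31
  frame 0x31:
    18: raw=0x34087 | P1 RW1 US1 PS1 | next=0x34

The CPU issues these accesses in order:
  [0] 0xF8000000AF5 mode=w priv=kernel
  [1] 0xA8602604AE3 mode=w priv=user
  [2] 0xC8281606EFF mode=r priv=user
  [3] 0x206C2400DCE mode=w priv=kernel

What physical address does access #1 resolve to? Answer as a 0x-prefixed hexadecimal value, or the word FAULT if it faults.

Walk each access:
#0 VA=0xF8000000AF5 (w,kernel):
  L0: frame=0x13 idx=31 entry=0x17087 [P=1 RW=1 US=1 PS=1]
  → PA=0x17AF5 (huge @L0)  (1 entries read)
#1 VA=0xA8602604AE3 (w,user):
  L0: frame=0x13 idx=21 entry=0x1A007 [P=1 RW=1 US=1 PS=0]
  L1: frame=0x1A idx=24 entry=0x1D007 [P=1 RW=1 US=1 PS=0]
  L2: frame=0x1D idx=19 entry=0x20007 [P=1 RW=1 US=1 PS=0]
  L3: frame=0x20 idx=4 entry=0x23003 [P=1 RW=1 US=0 PS=0]
  → PROTECTION_VIOLATION  (4 entries read)
#2 VA=0xC8281606EFF (r,user):
  L0: frame=0x13 idx=25 entry=0x24007 [P=1 RW=1 US=1 PS=0]
  L1: frame=0x24 idx=10 entry=0x28007 [P=1 RW=1 US=1 PS=0]
  L2: frame=0x28 idx=11 entry=0x2A007 [P=1 RW=1 US=1 PS=0]
  L3: frame=0x2A idx=6 entry=0x2C007 [P=1 RW=1 US=1 PS=0]
  → PA=0x2CEFF  (4 entries read)
#3 VA=0x206C2400DCE (w,kernel):
  L0: frame=0x13 idx=4 entry=0x2F007 [P=1 RW=1 US=1 PS=0]
  L1: frame=0x2F idx=27 entry=0x31007 [P=1 RW=1 US=1 PS=0]
  L2: frame=0x31 idx=18 entry=0x34087 [P=1 RW=1 US=1 PS=1]
  → PA=0x34DCE (huge @L2)  (3 entries read)

Access #1 PA: FAULT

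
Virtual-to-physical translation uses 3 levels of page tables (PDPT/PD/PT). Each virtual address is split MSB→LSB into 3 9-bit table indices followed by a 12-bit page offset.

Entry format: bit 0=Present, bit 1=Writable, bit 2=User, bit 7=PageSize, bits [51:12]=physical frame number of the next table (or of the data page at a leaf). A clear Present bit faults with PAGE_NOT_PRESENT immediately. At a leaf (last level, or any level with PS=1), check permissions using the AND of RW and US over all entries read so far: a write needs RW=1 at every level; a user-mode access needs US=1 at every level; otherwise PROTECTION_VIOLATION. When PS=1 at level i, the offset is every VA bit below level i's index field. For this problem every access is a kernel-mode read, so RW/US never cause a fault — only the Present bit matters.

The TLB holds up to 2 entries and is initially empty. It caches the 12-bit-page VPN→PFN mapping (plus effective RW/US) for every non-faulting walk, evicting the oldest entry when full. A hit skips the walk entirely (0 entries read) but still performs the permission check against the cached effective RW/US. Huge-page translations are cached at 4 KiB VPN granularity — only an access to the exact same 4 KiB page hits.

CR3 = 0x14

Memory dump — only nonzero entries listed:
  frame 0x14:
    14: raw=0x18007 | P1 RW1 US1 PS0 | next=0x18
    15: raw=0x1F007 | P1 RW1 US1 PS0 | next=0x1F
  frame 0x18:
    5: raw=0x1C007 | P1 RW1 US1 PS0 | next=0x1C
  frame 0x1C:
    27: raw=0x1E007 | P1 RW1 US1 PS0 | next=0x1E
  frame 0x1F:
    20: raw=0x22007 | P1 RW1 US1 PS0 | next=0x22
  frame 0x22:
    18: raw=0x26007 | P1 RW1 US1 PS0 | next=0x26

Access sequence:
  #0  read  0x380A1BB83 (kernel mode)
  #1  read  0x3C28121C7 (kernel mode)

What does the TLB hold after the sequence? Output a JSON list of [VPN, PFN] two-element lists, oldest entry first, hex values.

Trace:
#0 VA=0x380A1BB83 (r,kernel):
  [0] read 0x14 idx=14: raw=0x18007 flags P=1 W=1 U=1 S=0
  [1] read 0x18 idx=5: raw=0x1C007 flags P=1 W=1 U=1 S=0
  [2] read 0x1C idx=27: raw=0x1E007 flags P=1 W=1 U=1 S=0
  → PA=0x1EB83  (3 entries read)
#1 VA=0x3C28121C7 (r,kernel):
  [0] read 0x14 idx=15: raw=0x1F007 flags P=1 W=1 U=1 S=0
  [1] read 0x1F idx=20: raw=0x22007 flags P=1 W=1 U=1 S=0
  [2] read 0x22 idx=18: raw=0x26007 flags P=1 W=1 U=1 S=0
  → PA=0x261C7  (3 entries read)

TLB: [["0x380A1B", "0x1E"], ["0x3C2812", "0x26"]]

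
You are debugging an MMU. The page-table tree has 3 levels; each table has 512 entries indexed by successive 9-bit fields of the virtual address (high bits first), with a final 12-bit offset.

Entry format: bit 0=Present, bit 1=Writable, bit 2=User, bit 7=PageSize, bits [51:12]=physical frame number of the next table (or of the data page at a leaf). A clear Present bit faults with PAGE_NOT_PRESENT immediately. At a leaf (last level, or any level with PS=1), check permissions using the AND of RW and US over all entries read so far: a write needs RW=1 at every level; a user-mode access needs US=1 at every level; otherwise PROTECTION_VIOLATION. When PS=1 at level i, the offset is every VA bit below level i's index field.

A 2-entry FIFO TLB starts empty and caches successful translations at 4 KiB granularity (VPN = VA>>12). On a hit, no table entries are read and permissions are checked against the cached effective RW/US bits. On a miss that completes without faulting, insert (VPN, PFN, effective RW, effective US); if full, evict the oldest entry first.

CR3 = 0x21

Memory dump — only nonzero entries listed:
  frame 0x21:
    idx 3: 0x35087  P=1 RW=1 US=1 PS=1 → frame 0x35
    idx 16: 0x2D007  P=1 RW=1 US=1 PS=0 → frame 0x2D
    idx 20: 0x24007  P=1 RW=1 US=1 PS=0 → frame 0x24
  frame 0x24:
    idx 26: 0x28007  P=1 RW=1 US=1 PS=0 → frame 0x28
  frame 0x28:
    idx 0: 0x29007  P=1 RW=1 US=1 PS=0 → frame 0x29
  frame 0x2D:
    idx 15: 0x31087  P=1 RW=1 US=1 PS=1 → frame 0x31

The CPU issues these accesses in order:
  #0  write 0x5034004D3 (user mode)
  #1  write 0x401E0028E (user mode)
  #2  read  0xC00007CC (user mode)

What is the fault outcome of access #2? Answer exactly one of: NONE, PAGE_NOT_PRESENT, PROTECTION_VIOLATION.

Walk each access:
#0 VA=0x5034004D3 (w,user):
  lvl0: tbl 0x21, slot 20 ⇒ 0x24007 (P1/RW1/US1/PS0)
  lvl1: tbl 0x24, slot 26 ⇒ 0x28007 (P1/RW1/US1/PS0)
  lvl2: tbl 0x28, slot 0 ⇒ 0x29007 (P1/RW1/US1/PS0)
  ✓ 0x294D3  — 3 lookups
#1 VA=0x401E0028E (w,user):
  lvl0: tbl 0x21, slot 16 ⇒ 0x2D007 (P1/RW1/US1/PS0)
  lvl1: tbl 0x2D, slot 15 ⇒ 0x31087 (P1/RW1/US1/PS1)
  ✓ 0x3128E (huge @L1)  — 2 lookups
#2 VA=0xC00007CC (r,user):
  lvl0: tbl 0x21, slot 3 ⇒ 0x35087 (P1/RW1/US1/PS1)
  ✓ 0x357CC (huge @L0)  — 1 lookups

Access #2 fault: NONE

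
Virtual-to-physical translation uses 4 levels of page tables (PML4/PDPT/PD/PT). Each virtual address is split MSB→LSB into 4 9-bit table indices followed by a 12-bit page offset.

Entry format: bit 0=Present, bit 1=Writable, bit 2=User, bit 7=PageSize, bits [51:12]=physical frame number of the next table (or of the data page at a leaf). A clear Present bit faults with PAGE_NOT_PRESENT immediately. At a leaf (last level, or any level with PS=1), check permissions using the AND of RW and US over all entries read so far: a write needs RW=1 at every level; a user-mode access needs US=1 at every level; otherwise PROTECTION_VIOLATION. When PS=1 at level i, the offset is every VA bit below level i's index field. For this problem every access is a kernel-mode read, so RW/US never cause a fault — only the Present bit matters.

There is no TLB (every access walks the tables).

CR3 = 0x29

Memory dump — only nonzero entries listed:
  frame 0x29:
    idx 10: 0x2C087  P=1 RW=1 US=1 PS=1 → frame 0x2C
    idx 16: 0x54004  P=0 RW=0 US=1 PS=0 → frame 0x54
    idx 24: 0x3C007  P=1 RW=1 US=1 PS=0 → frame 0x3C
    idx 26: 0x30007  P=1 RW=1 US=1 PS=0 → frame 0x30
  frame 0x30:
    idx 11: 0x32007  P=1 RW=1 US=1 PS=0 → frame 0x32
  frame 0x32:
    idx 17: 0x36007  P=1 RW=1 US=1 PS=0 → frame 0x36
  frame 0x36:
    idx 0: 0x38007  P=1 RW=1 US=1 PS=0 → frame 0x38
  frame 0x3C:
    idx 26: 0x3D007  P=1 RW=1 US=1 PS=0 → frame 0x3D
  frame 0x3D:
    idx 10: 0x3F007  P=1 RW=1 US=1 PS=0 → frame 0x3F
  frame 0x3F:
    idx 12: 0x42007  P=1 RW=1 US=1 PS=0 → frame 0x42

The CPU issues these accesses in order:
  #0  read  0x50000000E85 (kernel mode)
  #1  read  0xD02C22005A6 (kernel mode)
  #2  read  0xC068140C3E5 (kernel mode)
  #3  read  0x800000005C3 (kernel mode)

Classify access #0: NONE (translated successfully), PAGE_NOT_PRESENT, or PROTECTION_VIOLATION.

Per-access translation:
#0 VA=0x50000000E85 (r,kernel):
  L0 @0x29[10] → 0x2C087  P=1,RW=1,US=1,PS=1
  → PA=0x2CE85 (huge @L0)  (1 entries read)
#1 VA=0xD02C22005A6 (r,kernel):
  L0 @0x29[26] → 0x30007  P=1,RW=1,US=1,PS=0
  L1 @0x30[11] → 0x32007  P=1,RW=1,US=1,PS=0
  L2 @0x32[17] → 0x36007  P=1,RW=1,US=1,PS=0
  L3 @0x36[0] → 0x38007  P=1,RW=1,US=1,PS=0
  → PA=0x385A6  (4 entries read)
#2 VA=0xC068140C3E5 (r,kernel):
  L0 @0x29[24] → 0x3C007  P=1,RW=1,US=1,PS=0
  L1 @0x3C[26] → 0x3D007  P=1,RW=1,US=1,PS=0
  L2 @0x3D[10] → 0x3F007  P=1,RW=1,US=1,PS=0
  L3 @0x3F[12] → 0x42007  P=1,RW=1,US=1,PS=0
  → PA=0x423E5  (4 entries read)
#3 VA=0x800000005C3 (r,kernel):
  L0 @0x29[16] → 0x54004  P=0,RW=0,US=1,PS=0
  ✗ PAGE_NOT_PRESENT  [1 reads]

Access #0 fault: NONE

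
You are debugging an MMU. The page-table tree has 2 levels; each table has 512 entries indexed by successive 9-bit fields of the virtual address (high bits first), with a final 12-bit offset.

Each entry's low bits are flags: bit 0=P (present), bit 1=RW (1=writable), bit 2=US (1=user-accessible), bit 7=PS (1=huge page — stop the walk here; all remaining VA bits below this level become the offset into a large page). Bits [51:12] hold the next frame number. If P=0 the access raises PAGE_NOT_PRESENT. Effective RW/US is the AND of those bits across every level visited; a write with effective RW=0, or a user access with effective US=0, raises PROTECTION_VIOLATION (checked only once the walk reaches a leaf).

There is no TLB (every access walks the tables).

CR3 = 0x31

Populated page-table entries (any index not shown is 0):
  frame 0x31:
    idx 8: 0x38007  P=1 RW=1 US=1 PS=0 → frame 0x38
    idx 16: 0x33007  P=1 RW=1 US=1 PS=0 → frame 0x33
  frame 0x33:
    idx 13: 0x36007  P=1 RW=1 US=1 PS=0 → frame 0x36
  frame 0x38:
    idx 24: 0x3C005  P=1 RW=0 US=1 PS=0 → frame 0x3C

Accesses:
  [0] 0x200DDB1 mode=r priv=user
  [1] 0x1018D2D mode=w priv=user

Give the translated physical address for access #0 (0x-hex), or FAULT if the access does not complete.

Per-access translation:
#0 VA=0x200DDB1 (r,user):
  L0 @0x31[16] → 0x33007  P=1,RW=1,US=1,PS=0
  L1 @0x33[13] → 0x36007  P=1,RW=1,US=1,PS=0
  ✓ 0x36DB1  — 2 lookups
#1 VA=0x1018D2D (w,user):
  L0 @0x31[8] → 0x38007  P=1,RW=1,US=1,PS=0
  L1 @0x38[24] → 0x3C005  P=1,RW=0,US=1,PS=0
  → PROTECTION_VIOLATION  (2 entries read)

Access #0 PA: 0x36DB1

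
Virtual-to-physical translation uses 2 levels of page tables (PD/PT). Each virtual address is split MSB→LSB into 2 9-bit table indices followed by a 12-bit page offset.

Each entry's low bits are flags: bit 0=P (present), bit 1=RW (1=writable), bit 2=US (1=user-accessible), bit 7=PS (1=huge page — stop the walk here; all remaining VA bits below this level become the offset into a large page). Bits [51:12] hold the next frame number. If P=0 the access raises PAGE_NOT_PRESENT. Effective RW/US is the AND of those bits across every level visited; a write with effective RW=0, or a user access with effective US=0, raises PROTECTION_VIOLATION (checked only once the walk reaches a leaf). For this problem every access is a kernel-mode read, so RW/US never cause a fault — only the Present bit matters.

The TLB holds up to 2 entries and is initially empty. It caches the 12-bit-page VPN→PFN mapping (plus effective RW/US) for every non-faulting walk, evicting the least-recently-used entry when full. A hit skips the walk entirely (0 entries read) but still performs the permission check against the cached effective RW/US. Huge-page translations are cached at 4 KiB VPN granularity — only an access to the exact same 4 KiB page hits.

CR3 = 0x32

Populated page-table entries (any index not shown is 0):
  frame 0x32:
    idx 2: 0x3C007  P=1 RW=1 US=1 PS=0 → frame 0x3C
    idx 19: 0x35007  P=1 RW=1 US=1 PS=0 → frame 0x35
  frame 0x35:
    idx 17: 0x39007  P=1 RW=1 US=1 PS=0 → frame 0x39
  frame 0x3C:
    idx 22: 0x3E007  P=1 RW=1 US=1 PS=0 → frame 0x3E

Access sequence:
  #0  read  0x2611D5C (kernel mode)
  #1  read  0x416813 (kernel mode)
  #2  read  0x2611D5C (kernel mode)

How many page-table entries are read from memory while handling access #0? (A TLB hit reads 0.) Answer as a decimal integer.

Per-access translation:
#0 VA=0x2611D5C (r,kernel):
  L0: frame=0x32 idx=19 entry=0x35007 [P=1 RW=1 US=1 PS=0]
  L1: frame=0x35 idx=17 entry=0x39007 [P=1 RW=1 US=1 PS=0]
  → PA=0x39D5C  (2 entries read)
#1 VA=0x416813 (r,kernel):
  L0: frame=0x32 idx=2 entry=0x3C007 [P=1 RW=1 US=1 PS=0]
  L1: frame=0x3C idx=22 entry=0x3E007 [P=1 RW=1 US=1 PS=0]
  → PA=0x3E813  (2 entries read)
#2 VA=0x2611D5C (r,kernel):
  TLB hit vpn=0x2611 → PA=0x39D5C

Entries read for #0: 2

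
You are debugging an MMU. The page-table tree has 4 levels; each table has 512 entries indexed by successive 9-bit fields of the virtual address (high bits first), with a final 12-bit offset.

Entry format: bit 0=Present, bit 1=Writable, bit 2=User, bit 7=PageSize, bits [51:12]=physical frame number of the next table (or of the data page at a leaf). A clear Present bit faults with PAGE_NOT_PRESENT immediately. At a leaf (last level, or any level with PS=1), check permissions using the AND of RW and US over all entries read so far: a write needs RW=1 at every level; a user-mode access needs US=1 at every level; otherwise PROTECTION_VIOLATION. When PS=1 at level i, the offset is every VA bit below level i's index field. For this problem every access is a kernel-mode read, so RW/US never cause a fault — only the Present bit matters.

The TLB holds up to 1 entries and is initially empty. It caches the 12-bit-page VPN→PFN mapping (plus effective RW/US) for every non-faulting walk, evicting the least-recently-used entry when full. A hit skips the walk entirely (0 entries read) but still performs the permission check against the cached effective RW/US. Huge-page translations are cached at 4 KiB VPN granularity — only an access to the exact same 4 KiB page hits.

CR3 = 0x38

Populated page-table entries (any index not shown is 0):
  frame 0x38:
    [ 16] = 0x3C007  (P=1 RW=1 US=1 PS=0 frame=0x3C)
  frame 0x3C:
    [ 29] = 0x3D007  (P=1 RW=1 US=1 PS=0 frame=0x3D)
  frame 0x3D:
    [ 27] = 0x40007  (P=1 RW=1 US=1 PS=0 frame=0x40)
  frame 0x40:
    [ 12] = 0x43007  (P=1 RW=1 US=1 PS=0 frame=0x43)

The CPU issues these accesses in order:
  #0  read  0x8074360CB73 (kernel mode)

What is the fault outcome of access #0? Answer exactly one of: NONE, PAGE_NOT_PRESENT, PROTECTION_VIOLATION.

Trace:
#0 VA=0x8074360CB73 (r,kernel):
  [0] read 0x38 idx=16: raw=0x3C007 flags P=1 W=1 U=1 S=0
  [1] read 0x3C idx=29: raw=0x3D007 flags P=1 W=1 U=1 S=0
  [2] read 0x3D idx=27: raw=0x40007 flags P=1 W=1 U=1 S=0
  [3] read 0x40 idx=12: raw=0x43007 flags P=1 W=1 U=1 S=0
  → PA=0x43B73  (4 entries read)

Access #0 fault: NONE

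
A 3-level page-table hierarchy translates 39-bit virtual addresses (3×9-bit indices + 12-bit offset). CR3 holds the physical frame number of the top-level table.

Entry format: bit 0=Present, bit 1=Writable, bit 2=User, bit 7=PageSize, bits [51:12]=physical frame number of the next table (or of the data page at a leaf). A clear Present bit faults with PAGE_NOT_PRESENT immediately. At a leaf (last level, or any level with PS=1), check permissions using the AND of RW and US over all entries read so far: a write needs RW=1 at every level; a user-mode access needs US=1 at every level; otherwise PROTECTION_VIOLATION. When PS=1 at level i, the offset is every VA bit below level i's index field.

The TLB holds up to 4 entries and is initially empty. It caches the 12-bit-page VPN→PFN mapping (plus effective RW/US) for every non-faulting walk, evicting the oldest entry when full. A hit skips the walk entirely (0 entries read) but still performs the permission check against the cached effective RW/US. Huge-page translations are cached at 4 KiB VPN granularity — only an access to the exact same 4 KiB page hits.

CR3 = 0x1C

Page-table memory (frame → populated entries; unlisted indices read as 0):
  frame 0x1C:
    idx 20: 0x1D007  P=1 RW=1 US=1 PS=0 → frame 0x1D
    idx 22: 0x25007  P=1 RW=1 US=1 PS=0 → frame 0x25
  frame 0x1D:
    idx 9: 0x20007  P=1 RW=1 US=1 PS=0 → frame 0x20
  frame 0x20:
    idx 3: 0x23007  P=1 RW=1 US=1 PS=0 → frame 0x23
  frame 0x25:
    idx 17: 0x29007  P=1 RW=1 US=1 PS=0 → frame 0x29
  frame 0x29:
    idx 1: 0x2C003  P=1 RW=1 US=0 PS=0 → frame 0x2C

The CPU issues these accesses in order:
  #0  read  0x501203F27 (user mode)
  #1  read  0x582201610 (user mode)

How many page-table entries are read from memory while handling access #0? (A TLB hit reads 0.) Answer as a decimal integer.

Trace:
#0 VA=0x501203F27 (r,user):
  [0] read 0x1C idx=20: raw=0x1D007 flags P=1 W=1 U=1 S=0
  [1] read 0x1D idx=9: raw=0x20007 flags P=1 W=1 U=1 S=0
  [2] read 0x20 idx=3: raw=0x23007 flags P=1 W=1 U=1 S=0
  → PA=0x23F27  (3 entries read)
#1 VA=0x582201610 (r,user):
  [0] read 0x1C idx=22: raw=0x25007 flags P=1 W=1 U=1 S=0
  [1] read 0x25 idx=17: raw=0x29007 flags P=1 W=1 U=1 S=0
  [2] read 0x29 idx=1: raw=0x2C003 flags P=1 W=1 U=0 S=0
  → PROTECTION_VIOLATION  (3 entries read)

Entries read for #0: 3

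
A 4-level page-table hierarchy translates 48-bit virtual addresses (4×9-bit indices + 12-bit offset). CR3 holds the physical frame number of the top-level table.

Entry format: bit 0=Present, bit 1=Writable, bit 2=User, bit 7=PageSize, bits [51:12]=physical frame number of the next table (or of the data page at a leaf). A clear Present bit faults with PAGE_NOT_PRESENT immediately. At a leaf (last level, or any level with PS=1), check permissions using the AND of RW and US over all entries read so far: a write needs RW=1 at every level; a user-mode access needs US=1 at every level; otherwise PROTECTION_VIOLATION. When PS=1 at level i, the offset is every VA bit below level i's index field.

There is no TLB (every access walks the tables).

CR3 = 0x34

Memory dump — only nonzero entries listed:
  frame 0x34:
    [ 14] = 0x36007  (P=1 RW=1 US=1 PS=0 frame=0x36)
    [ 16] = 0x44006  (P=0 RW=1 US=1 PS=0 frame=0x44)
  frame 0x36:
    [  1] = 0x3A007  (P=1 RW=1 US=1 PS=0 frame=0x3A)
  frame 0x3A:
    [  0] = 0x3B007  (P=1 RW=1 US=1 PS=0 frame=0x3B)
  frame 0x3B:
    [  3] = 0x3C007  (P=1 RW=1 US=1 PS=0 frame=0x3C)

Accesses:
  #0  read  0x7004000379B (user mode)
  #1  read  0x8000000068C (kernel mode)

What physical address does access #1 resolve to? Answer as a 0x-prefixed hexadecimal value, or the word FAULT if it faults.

Per-access translation:
#0 VA=0x7004000379B (r,user):
  L0: frame=0x34 idx=14 entry=0x36007 [P=1 RW=1 US=1 PS=0]
  L1: frame=0x36 idx=1 entry=0x3A007 [P=1 RW=1 US=1 PS=0]
  L2: frame=0x3A idx=0 entry=0x3B007 [P=1 RW=1 US=1 PS=0]
  L3: frame=0x3B idx=3 entry=0x3C007 [P=1 RW=1 US=1 PS=0]
  ⇒ phys 0x3C79B  [4 reads]
#1 VA=0x8000000068C (r,kernel):
  L0: frame=0x34 idx=16 entry=0x44006 [P=0 RW=1 US=1 PS=0]
  ✗ PAGE_NOT_PRESENT  [1 reads]

Access #1 PA: FAULT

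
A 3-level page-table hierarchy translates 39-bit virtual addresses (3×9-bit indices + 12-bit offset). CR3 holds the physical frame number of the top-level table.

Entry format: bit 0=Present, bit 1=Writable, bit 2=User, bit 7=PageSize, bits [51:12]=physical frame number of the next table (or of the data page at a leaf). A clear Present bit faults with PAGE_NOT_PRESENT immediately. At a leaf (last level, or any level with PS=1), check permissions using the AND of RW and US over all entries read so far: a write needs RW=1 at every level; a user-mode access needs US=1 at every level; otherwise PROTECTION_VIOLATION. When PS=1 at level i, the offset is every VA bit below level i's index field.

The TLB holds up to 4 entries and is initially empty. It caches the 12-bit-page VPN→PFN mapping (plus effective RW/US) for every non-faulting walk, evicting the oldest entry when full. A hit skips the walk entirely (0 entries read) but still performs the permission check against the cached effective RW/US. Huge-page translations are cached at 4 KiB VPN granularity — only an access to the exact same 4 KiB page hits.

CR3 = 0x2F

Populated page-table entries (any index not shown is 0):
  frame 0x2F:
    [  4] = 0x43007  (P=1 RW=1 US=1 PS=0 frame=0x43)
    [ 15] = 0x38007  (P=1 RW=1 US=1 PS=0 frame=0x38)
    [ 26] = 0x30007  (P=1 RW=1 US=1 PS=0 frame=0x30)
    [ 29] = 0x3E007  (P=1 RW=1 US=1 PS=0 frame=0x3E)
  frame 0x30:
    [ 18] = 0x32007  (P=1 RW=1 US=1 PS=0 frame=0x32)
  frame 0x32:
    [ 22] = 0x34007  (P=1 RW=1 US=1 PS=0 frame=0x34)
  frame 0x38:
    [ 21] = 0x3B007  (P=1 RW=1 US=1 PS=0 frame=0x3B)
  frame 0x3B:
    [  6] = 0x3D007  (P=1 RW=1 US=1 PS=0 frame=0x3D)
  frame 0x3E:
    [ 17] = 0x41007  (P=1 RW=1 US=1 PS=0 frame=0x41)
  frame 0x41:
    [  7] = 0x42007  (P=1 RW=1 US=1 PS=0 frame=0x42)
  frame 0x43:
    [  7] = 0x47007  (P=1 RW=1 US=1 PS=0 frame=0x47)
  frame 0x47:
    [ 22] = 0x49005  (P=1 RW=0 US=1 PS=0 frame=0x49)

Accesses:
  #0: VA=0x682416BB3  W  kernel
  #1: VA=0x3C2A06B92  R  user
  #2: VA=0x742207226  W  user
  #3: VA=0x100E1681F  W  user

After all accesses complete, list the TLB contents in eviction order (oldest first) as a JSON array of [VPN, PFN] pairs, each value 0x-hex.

Per-access translation:
#0 VA=0x682416BB3 (w,kernel):
  lvl0: tbl 0x2F, slot 26 ⇒ 0x30007 (P1/RW1/US1/PS0)
  lvl1: tbl 0x30, slot 18 ⇒ 0x32007 (P1/RW1/US1/PS0)
  lvl2: tbl 0x32, slot 22 ⇒ 0x34007 (P1/RW1/US1/PS0)
  ✓ 0x34BB3  — 3 lookups
#1 VA=0x3C2A06B92 (r,user):
  lvl0: tbl 0x2F, slot 15 ⇒ 0x38007 (P1/RW1/US1/PS0)
  lvl1: tbl 0x38, slot 21 ⇒ 0x3B007 (P1/RW1/US1/PS0)
  lvl2: tbl 0x3B, slot 6 ⇒ 0x3D007 (P1/RW1/US1/PS0)
  ✓ 0x3DB92  — 3 lookups
#2 VA=0x742207226 (w,user):
  lvl0: tbl 0x2F, slot 29 ⇒ 0x3E007 (P1/RW1/US1/PS0)
  lvl1: tbl 0x3E, slot 17 ⇒ 0x41007 (P1/RW1/US1/PS0)
  lvl2: tbl 0x41, slot 7 ⇒ 0x42007 (P1/RW1/US1/PS0)
  ✓ 0x42226  — 3 lookups
#3 VA=0x100E1681F (w,user):
  lvl0: tbl 0x2F, slot 4 ⇒ 0x43007 (P1/RW1/US1/PS0)
  lvl1: tbl 0x43, slot 7 ⇒ 0x47007 (P1/RW1/US1/PS0)
  lvl2: tbl 0x47, slot 22 ⇒ 0x49005 (P1/RW0/US1/PS0)
  → PROTECTION_VIOLATION  (3 entries read)

TLB: [["0x682416", "0x34"], ["0x3C2A06", "0x3D"], ["0x742207", "0x42"]]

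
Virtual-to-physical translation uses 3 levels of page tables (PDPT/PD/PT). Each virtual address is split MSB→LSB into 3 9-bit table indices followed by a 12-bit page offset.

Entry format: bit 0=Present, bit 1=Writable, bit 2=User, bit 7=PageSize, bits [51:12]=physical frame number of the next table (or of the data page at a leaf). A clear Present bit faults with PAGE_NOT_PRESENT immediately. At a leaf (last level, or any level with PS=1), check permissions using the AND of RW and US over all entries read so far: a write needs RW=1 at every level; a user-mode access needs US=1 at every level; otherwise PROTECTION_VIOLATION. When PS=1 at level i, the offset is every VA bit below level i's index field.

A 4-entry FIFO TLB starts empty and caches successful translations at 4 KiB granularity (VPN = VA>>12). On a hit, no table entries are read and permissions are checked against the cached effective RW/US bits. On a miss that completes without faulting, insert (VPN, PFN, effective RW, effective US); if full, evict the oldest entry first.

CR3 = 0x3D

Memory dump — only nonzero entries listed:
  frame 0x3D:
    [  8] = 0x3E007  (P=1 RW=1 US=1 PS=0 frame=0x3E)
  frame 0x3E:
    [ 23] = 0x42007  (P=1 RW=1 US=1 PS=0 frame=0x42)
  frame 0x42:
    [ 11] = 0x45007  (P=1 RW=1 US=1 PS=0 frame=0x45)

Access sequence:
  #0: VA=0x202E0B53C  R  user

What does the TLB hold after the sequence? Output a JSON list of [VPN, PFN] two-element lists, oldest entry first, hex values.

Trace:
#0 VA=0x202E0B53C (r,user):
  L0: frame=0x3D idx=8 entry=0x3E007 [P=1 RW=1 US=1 PS=0]
  L1: frame=0x3E idx=23 entry=0x42007 [P=1 RW=1 US=1 PS=0]
  L2: frame=0x42 idx=11 entry=0x45007 [P=1 RW=1 US=1 PS=0]
  ⇒ phys 0x4553C  [3 reads]

TLB: [["0x202E0B", "0x45"]]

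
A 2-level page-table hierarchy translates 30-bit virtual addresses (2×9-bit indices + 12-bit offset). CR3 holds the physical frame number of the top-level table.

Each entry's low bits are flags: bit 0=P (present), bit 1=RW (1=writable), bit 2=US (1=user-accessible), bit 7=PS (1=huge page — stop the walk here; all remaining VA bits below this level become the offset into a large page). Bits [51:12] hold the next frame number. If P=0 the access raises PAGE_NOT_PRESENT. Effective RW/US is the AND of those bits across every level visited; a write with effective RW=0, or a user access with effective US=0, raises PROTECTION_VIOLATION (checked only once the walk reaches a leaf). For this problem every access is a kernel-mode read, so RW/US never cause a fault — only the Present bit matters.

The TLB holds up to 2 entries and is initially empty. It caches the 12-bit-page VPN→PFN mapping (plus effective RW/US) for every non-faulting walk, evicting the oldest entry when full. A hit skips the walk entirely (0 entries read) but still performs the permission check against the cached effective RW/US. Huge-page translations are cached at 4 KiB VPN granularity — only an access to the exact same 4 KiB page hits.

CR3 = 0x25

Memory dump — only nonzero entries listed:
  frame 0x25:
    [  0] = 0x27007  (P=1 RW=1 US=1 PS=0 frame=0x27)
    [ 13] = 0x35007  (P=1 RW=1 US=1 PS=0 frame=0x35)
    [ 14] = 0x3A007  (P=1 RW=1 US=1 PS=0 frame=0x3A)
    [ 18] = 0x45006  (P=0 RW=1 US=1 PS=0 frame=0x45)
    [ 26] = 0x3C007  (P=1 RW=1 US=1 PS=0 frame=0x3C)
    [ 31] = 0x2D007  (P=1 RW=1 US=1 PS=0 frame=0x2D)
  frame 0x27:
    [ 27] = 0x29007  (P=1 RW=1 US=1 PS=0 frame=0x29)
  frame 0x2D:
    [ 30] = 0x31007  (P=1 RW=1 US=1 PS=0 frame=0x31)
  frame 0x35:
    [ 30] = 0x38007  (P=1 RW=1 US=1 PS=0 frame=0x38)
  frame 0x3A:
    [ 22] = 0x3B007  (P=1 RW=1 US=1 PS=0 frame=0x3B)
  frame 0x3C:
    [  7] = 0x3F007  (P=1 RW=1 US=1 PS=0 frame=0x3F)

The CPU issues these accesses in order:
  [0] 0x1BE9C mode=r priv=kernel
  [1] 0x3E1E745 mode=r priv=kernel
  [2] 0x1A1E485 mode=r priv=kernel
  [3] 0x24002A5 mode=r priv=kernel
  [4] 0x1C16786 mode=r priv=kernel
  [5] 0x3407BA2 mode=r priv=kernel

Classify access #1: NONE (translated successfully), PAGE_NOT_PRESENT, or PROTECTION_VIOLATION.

Walk each access:
#0 VA=0x1BE9C (r,kernel):
  L0: frame=0x25 idx=0 entry=0x27007 [P=1 RW=1 US=1 PS=0]
  L1: frame=0x27 idx=27 entry=0x29007 [P=1 RW=1 US=1 PS=0]
  ⇒ phys 0x29E9C  [2 reads]
#1 VA=0x3E1E745 (r,kernel):
  L0: frame=0x25 idx=31 entry=0x2D007 [P=1 RW=1 US=1 PS=0]
  L1: frame=0x2D idx=30 entry=0x31007 [P=1 RW=1 US=1 PS=0]
  ⇒ phys 0x31745  [2 reads]
#2 VA=0x1A1E485 (r,kernel):
  L0: frame=0x25 idx=13 entry=0x35007 [P=1 RW=1 US=1 PS=0]
  L1: frame=0x35 idx=30 entry=0x38007 [P=1 RW=1 US=1 PS=0]
  ⇒ phys 0x38485  [2 reads]
#3 VA=0x24002A5 (r,kernel):
  L0: frame=0x25 idx=18 entry=0x45006 [P=0 RW=1 US=1 PS=0]
  ⇒ fault: PAGE_NOT_PRESENT  — 1 lookups
#4 VA=0x1C16786 (r,kernel):
  L0: frame=0x25 idx=14 entry=0x3A007 [P=1 RW=1 US=1 PS=0]
  L1: frame=0x3A idx=22 entry=0x3B007 [P=1 RW=1 US=1 PS=0]
  ⇒ phys 0x3B786  [2 reads]
#5 VA=0x3407BA2 (r,kernel):
  L0: frame=0x25 idx=26 entry=0x3C007 [P=1 RW=1 US=1 PS=0]
  L1: frame=0x3C idx=7 entry=0x3F007 [P=1 RW=1 US=1 PS=0]
  ⇒ phys 0x3FBA2  [2 reads]

Access #1 fault: NONE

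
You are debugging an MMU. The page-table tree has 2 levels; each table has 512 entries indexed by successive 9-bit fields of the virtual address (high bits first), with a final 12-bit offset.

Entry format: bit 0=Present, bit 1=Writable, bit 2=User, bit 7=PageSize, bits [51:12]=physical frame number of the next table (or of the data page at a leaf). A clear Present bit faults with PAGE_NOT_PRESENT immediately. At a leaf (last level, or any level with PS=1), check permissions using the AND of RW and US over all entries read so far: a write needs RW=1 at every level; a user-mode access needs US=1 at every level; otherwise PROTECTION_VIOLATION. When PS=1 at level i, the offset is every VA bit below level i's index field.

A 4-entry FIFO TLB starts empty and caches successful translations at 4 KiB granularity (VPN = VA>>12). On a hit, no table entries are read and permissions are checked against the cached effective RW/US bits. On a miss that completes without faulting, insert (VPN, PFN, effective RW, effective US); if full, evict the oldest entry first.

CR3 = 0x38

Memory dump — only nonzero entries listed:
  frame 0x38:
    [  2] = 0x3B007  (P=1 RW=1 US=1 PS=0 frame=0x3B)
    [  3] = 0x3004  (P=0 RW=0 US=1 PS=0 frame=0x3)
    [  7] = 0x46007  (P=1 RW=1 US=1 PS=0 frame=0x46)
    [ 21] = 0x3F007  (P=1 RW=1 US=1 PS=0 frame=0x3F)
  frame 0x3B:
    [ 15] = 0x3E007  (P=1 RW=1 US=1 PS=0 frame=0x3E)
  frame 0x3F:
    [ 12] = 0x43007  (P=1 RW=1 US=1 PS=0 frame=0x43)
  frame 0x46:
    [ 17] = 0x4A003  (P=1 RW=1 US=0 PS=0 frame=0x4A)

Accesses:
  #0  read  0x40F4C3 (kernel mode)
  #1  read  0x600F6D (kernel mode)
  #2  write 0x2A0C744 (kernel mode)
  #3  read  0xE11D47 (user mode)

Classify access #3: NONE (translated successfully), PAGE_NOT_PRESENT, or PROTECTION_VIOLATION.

Walk each access:
#0 VA=0x40F4C3 (r,kernel):
  L0 @0x38[2] → 0x3B007  P=1,RW=1,US=1,PS=0
  L1 @0x3B[15] → 0x3E007  P=1,RW=1,US=1,PS=0
  → PA=0x3E4C3  (2 entries read)
#1 VA=0x600F6D (r,kernel):
  L0 @0x38[3] → 0x3004  P=0,RW=0,US=1,PS=0
  → PAGE_NOT_PRESENT  (1 entries read)
#2 VA=0x2A0C744 (w,kernel):
  L0 @0x38[21] → 0x3F007  P=1,RW=1,US=1,PS=0
  L1 @0x3F[12] → 0x43007  P=1,RW=1,US=1,PS=0
  → PA=0x43744  (2 entries read)
#3 VA=0xE11D47 (r,user):
  L0 @0x38[7] → 0x46007  P=1,RW=1,US=1,PS=0
  L1 @0x46[17] → 0x4A003  P=1,RW=1,US=0,PS=0
  → PROTECTION_VIOLATION  (2 entries read)

Access #3 fault: PROTECTION_VIOLATION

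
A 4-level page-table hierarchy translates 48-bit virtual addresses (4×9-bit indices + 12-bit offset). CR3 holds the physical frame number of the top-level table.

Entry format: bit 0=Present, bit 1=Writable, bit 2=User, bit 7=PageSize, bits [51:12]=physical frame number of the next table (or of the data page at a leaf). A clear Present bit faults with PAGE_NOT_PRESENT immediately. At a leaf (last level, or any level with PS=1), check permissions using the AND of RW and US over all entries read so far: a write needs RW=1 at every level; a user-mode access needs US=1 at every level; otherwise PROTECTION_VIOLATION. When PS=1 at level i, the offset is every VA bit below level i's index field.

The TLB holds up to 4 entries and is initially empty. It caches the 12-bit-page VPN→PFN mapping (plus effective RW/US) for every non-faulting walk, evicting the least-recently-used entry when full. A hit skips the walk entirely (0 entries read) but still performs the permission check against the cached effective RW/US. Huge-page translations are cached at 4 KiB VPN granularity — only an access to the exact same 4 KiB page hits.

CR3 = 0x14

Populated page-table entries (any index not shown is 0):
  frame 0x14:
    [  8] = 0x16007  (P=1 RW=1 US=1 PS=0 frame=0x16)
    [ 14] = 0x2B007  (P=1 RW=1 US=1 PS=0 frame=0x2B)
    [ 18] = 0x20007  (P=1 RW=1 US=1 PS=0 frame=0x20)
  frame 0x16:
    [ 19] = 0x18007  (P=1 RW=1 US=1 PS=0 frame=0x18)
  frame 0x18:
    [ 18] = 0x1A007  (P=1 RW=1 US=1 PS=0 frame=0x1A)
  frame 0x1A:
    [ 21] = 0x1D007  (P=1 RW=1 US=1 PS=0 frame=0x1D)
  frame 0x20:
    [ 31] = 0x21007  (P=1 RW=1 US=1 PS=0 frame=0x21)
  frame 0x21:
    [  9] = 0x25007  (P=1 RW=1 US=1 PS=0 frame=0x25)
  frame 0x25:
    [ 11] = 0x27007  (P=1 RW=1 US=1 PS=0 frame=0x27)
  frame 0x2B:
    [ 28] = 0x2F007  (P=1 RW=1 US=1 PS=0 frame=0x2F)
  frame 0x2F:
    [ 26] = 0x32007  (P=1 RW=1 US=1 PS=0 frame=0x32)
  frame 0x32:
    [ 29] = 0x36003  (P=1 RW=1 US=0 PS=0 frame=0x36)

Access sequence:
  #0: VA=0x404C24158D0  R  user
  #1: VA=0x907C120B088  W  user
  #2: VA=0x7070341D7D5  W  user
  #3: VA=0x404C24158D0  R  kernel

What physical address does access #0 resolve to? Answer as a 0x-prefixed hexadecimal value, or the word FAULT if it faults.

Per-access translation:
#0 VA=0x404C24158D0 (r,user):
  [0] read 0x14 idx=8: raw=0x16007 flags P=1 W=1 U=1 S=0
  [1] read 0x16 idx=19: raw=0x18007 flags P=1 W=1 U=1 S=0
  [2] read 0x18 idx=18: raw=0x1A007 flags P=1 W=1 U=1 S=0
  [3] read 0x1A idx=21: raw=0x1D007 flags P=1 W=1 U=1 S=0
  ⇒ phys 0x1D8D0  [4 reads]
#1 VA=0x907C120B088 (w,user):
  [0] read 0x14 idx=18: raw=0x20007 flags P=1 W=1 U=1 S=0
  [1] read 0x20 idx=31: raw=0x21007 flags P=1 W=1 U=1 S=0
  [2] read 0x21 idx=9: raw=0x25007 flags P=1 W=1 U=1 S=0
  [3] read 0x25 idx=11: raw=0x27007 flags P=1 W=1 U=1 S=0
  ⇒ phys 0x27088  [4 reads]
#2 VA=0x7070341D7D5 (w,user):
  [0] read 0x14 idx=14: raw=0x2B007 flags P=1 W=1 U=1 S=0
  [1] read 0x2B idx=28: raw=0x2F007 flags P=1 W=1 U=1 S=0
  [2] read 0x2F idx=26: raw=0x32007 flags P=1 W=1 U=1 S=0
  [3] read 0x32 idx=29: raw=0x36003 flags P=1 W=1 U=0 S=0
  ⇒ fault: PROTECTION_VIOLATION  — 4 lookups
#3 VA=0x404C24158D0 (r,kernel):
  TLB hit vpn=0x404C2415 → PA=0x1D8D0

Access #0 PA: 0x1D8D0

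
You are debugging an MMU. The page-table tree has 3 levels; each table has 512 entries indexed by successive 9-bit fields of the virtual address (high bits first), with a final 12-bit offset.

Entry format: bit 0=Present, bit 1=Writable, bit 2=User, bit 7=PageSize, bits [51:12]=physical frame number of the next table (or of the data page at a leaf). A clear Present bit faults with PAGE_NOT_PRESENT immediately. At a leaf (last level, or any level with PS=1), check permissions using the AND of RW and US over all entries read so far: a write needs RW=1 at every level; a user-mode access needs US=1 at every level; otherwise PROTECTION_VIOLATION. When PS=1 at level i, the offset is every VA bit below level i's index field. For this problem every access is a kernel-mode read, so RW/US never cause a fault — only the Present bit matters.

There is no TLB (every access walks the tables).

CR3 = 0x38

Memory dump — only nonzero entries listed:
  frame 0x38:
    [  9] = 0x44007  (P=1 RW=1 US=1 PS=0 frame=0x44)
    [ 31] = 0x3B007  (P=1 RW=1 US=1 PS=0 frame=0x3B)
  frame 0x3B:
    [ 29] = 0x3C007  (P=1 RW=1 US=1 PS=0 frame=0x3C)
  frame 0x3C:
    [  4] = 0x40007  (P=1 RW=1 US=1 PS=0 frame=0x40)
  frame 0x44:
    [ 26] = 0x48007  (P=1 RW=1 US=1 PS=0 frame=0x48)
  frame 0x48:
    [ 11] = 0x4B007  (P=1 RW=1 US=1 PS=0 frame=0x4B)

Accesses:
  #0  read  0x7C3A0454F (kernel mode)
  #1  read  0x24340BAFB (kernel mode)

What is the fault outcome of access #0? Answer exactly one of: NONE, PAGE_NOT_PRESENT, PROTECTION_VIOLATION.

Trace:
#0 VA=0x7C3A0454F (r,kernel):
  [0] read 0x38 idx=31: raw=0x3B007 flags P=1 W=1 U=1 S=0
  [1] read 0x3B idx=29: raw=0x3C007 flags P=1 W=1 U=1 S=0
  [2] read 0x3C idx=4: raw=0x40007 flags P=1 W=1 U=1 S=0
  ✓ 0x4054F  — 3 lookups
#1 VA=0x24340BAFB (r,kernel):
  [0] read 0x38 idx=9: raw=0x44007 flags P=1 W=1 U=1 S=0
  [1] read 0x44 idx=26: raw=0x48007 flags P=1 W=1 U=1 S=0
  [2] read 0x48 idx=11: raw=0x4B007 flags P=1 W=1 U=1 S=0
  ✓ 0x4BAFB  — 3 lookups

Access #0 fault: NONE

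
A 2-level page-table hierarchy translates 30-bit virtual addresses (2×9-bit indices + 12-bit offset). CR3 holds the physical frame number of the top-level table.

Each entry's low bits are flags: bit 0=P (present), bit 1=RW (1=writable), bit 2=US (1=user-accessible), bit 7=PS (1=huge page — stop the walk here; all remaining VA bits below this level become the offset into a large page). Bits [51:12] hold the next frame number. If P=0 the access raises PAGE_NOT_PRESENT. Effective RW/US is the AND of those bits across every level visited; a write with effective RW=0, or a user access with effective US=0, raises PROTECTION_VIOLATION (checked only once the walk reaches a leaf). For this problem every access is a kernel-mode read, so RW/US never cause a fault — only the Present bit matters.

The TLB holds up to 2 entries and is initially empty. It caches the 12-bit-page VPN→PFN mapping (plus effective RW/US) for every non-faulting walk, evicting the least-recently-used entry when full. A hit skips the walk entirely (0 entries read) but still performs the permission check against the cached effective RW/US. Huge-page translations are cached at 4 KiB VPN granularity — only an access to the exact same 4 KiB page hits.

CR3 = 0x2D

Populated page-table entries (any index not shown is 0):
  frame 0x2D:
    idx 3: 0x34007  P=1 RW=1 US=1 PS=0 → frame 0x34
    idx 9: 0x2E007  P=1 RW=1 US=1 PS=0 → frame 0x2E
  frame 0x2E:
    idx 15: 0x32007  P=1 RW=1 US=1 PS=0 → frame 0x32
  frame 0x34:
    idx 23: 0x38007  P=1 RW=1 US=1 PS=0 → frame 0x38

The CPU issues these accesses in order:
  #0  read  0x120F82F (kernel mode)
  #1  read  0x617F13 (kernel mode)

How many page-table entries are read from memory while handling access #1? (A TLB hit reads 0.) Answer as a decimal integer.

Per-access translation:
#0 VA=0x120F82F (r,kernel):
  lvl0: tbl 0x2D, slot 9 ⇒ 0x2E007 (P1/RW1/US1/PS0)
  lvl1: tbl 0x2E, slot 15 ⇒ 0x32007 (P1/RW1/US1/PS0)
  ✓ 0x3282F  — 2 lookups
#1 VA=0x617F13 (r,kernel):
  lvl0: tbl 0x2D, slot 3 ⇒ 0x34007 (P1/RW1/US1/PS0)
  lvl1: tbl 0x34, slot 23 ⇒ 0x38007 (P1/RW1/US1/PS0)
  ✓ 0x38F13  — 2 lookups

Entries read for #1: 2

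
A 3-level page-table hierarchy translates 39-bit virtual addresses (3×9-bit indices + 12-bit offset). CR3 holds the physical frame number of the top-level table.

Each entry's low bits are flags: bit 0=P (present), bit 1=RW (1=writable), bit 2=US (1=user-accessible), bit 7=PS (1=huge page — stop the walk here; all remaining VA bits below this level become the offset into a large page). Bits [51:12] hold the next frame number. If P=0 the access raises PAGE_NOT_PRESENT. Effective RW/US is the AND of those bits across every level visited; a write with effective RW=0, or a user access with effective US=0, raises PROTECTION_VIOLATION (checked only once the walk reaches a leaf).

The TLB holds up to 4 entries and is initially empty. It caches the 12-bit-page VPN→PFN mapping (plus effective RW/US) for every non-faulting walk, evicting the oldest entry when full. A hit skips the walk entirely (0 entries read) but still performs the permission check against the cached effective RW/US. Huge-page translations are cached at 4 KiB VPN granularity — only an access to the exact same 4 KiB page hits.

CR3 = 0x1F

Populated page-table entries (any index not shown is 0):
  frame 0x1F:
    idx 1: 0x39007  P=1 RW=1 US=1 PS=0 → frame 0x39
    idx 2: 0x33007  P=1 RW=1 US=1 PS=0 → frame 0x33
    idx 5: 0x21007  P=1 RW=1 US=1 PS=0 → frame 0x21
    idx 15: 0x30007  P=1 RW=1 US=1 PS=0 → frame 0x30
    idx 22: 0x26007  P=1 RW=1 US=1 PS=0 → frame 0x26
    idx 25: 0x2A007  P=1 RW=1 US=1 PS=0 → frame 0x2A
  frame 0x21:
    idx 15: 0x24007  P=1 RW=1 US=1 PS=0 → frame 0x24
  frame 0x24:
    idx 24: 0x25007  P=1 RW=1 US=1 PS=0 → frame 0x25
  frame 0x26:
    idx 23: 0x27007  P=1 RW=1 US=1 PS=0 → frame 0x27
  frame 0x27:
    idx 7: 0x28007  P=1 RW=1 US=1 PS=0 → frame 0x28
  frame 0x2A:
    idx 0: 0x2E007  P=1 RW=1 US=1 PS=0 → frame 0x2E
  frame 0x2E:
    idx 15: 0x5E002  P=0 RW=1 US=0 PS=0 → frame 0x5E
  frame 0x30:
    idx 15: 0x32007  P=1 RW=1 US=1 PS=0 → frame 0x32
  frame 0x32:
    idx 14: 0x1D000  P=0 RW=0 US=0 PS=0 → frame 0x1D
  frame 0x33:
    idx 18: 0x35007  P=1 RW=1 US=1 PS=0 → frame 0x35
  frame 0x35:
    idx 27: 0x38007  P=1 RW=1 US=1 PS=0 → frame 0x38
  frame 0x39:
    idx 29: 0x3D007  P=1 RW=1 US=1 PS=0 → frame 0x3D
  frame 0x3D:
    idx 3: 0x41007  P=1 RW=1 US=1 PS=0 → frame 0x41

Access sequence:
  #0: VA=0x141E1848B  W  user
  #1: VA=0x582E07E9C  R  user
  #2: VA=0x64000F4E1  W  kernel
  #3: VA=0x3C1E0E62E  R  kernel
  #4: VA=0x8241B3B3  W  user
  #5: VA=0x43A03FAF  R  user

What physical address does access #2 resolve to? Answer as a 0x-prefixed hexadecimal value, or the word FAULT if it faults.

Per-access translation:
#0 VA=0x141E1848B (w,user):
  L0: frame=0x1F idx=5 entry=0x21007 [P=1 RW=1 US=1 PS=0]
  L1: frame=0x21 idx=15 entry=0x24007 [P=1 RW=1 US=1 PS=0]
  L2: frame=0x24 idx=24 entry=0x25007 [P=1 RW=1 US=1 PS=0]
  → PA=0x2548B  (3 entries read)
#1 VA=0x582E07E9C (r,user):
  L0: frame=0x1F idx=22 entry=0x26007 [P=1 RW=1 US=1 PS=0]
  L1: frame=0x26 idx=23 entry=0x27007 [P=1 RW=1 US=1 PS=0]
  L2: frame=0x27 idx=7 entry=0x28007 [P=1 RW=1 US=1 PS=0]
  → PA=0x28E9C  (3 entries read)
#2 VA=0x64000F4E1 (w,kernel):
  L0: frame=0x1F idx=25 entry=0x2A007 [P=1 RW=1 US=1 PS=0]
  L1: frame=0x2A idx=0 entry=0x2E007 [P=1 RW=1 US=1 PS=0]
  L2: frame=0x2E idx=15 entry=0x5E002 [P=0 RW=1 US=0 PS=0]
  ✗ PAGE_NOT_PRESENT  [3 reads]
#3 VA=0x3C1E0E62E (r,kernel):
  L0: frame=0x1F idx=15 entry=0x30007 [P=1 RW=1 US=1 PS=0]
  L1: frame=0x30 idx=15 entry=0x32007 [P=1 RW=1 US=1 PS=0]
  L2: frame=0x32 idx=14 entry=0x1D000 [P=0 RW=0 US=0 PS=0]
  ✗ PAGE_NOT_PRESENT  [3 reads]
#4 VA=0x8241B3B3 (w,user):
  L0: frame=0x1F idx=2 entry=0x33007 [P=1 RW=1 US=1 PS=0]
  L1: frame=0x33 idx=18 entry=0x35007 [P=1 RW=1 US=1 PS=0]
  L2: frame=0x35 idx=27 entry=0x38007 [P=1 RW=1 US=1 PS=0]
  → PA=0x383B3  (3 entries read)
#5 VA=0x43A03FAF (r,user):
  L0: frame=0x1F idx=1 entry=0x39007 [P=1 RW=1 US=1 PS=0]
  L1: frame=0x39 idx=29 entry=0x3D007 [P=1 RW=1 US=1 PS=0]
  L2: frame=0x3D idx=3 entry=0x41007 [P=1 RW=1 US=1 PS=0]
  → PA=0x41FAF  (3 entries read)

Access #2 PA: FAULT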